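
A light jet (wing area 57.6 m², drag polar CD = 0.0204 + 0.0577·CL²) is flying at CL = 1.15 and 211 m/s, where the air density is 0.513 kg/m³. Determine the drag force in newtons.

CD = 0.0204 + 0.0577 × 1.15² = 0.09671
D = ½ρv²S·CD = ½ × 0.513 × 211² × 57.6 × 0.09671 = 63600 N

D = 63600 N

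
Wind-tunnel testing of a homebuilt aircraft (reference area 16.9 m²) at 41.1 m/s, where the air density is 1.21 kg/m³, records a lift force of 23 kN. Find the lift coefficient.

From L = ½ρv²S·CL, rearranging gives CL = 2L/(ρv²S).
CL = 2 × 23000 / (1.21 × 41.1² × 16.9) = 1.33

CL = 1.33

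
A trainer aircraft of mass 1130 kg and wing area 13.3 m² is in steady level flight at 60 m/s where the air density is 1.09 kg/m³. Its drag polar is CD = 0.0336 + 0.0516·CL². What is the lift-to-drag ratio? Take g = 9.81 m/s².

Level flight ⇒ L = W = m·g = 1130 × 9.81 = 11085 N.
q = ½ρv² = ½ × 1.09 × 60² = 1962 Pa.
CL = W/(q·S) = 11085 / (1962 × 13.3) = 0.4248.
CD = 0.0336 + 0.0516 × 0.4248² = 0.04291.
L/D = CL/CD = 0.4248 / 0.04291 = 9.9

L/D = 9.9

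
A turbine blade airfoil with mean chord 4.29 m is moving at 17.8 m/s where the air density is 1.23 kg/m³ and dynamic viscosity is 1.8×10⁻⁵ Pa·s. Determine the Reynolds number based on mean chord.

Re = ρ·v·c/μ = 1.23 × 17.8 × 4.29 / (1.8×10⁻⁵) = 5.22×10^6

Re = 5.22×10^6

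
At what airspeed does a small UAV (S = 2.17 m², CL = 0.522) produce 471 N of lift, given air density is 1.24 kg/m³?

v = 25.9 m/s

L = ½ρv²S·CL ⇒ v = √(2L/(ρ·S·CL))
v = √(2 × 471 / (1.24 × 2.17 × 0.522)) = √670.7 = 25.9 m/s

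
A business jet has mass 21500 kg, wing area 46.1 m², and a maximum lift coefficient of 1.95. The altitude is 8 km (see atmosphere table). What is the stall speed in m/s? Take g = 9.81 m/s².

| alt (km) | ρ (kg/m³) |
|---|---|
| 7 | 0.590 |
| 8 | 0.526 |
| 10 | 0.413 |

V_stall = 94.5 m/s

At 8 km, from the table: ρ = 0.526 kg/m³.
Stall occurs when L = W at CL,max. W = mg = 21500 × 9.81 = 2.109×10^5 N.
From L = ½ρV²S·CL,max = W: V_stall = √(2W/(ρSCL,max)) = √(2·2.109×10^5/(0.526·46.1·1.95))
V_stall = √8921 = 94.5 m/s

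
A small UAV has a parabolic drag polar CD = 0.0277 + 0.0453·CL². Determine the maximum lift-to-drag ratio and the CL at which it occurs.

(L/D)max = 14.1, at CL = 0.782

For CD = CD0 + K·CL², (L/D)max occurs at CL* = √(CD0/K) and equals 1/(2√(K·CD0)).
(L/D)max = 1/(2√(0.0453 × 0.0277)) = 1/(2 × 0.03542) = 14.1
CL* = √(0.0277/0.0453) = 0.782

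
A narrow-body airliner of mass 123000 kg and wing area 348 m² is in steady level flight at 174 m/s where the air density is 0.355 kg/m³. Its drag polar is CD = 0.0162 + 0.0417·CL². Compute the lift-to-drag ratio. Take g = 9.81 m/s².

Weight W = mg = 123000 × 9.81 = 1.2066×10^6 N; in level flight L = W.
q = ½ρv² = ½ × 0.355 × 174² = 5374 Pa.
CL = W/(q·S) = 1.2066×10^6 / (5374 × 348) = 0.6452.
CD = 0.0162 + 0.0417 × 0.6452² = 0.03356.
L/D = CL/CD = 0.6452 / 0.03356 = 19.2

L/D = 19.2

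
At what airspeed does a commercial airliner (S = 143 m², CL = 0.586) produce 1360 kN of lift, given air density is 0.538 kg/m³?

L = ½ρv²S·CL ⇒ v = √(2L/(ρ·S·CL))
v = √(2 × 1.36×10^6 / (0.538 × 143 × 0.586)) = √60330 = 246 m/s

v = 246 m/s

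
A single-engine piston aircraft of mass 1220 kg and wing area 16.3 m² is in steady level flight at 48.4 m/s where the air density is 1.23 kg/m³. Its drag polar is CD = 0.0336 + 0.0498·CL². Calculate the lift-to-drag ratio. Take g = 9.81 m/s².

L/D = 11

Level flight ⇒ L = W = m·g = 1220 × 9.81 = 11968 N.
Dynamic pressure q = 0.5 × 1.23 × 48.4² = 1441 Pa.
CL = W/(q·S) = 11968 / (1441 × 16.3) = 0.5097.
CD = 0.0336 + 0.0498 × 0.5097² = 0.04654.
L/D = CL/CD = 0.5097 / 0.04654 = 11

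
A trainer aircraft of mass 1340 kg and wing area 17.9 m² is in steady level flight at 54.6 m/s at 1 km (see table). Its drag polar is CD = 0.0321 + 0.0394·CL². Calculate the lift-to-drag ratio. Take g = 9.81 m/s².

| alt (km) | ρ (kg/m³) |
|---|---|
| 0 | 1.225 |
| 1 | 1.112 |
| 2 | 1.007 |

L/D = 11.1

At 1 km, from the table: ρ = 1.112 kg/m³.
In steady level flight, lift balances weight: W = mg = 1340 × 9.81 = 13145 N.
Dynamic pressure q = 0.5 × 1.112 × 54.6² = 1658 Pa.
Required CL = L/(qS) = 13145/(1658·17.9) = 0.4431.
CD = 0.0321 + 0.0394 × 0.4431² = 0.03983.
L/D = CL/CD = 0.4431 / 0.03983 = 11.1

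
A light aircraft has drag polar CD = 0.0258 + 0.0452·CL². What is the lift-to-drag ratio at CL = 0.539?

L/D = 13.8

CD = 0.0258 + 0.0452 × 0.539² = 0.03893
L/D = CL/CD = 0.539 / 0.03893 = 13.8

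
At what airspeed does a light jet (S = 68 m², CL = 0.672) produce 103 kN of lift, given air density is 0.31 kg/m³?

v = 121 m/s

L = ½ρv²S·CL ⇒ v = √(2L/(ρ·S·CL))
v = √(2 × 1.03×10^5 / (0.31 × 68 × 0.672)) = √14540 = 121 m/s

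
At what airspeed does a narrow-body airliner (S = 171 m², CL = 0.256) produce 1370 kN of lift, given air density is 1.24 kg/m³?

L = ½ρv²S·CL ⇒ v = √(2L/(ρ·S·CL))
v = √(2 × 1.37×10^6 / (1.24 × 171 × 0.256)) = √50480 = 225 m/s

v = 225 m/s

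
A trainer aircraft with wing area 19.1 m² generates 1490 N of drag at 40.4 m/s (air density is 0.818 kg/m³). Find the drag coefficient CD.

From D = ½ρv²S·CD, rearranging gives CD = 2D/(ρv²S).
CD = 2 × 1490 / (0.818 × 40.4² × 19.1) = 0.117

CD = 0.117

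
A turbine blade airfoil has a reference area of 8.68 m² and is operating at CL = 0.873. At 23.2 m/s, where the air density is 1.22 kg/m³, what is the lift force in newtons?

L = ½ρv²S·CL = ½ × 1.22 × 23.2² × 8.68 × 0.873 = 2490 N

L = 2490 N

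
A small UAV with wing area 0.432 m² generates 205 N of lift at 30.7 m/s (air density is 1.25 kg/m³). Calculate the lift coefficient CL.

From L = ½ρv²S·CL, rearranging gives CL = 2L/(ρv²S).
CL = 2 × 205 / (1.25 × 30.7² × 0.432) = 0.806

CL = 0.806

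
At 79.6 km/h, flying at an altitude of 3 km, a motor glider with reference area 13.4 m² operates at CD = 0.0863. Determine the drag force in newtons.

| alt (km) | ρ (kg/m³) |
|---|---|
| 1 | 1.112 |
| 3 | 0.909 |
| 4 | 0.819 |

D = 257 N

At 3 km, from the table: ρ = 0.909 kg/m³.
Convert speed: v = 79.6 km/h ÷ 3.6 = 22.11 m/s.
D = ½ρv²S·CD = ½ × 0.909 × 22.11² × 13.4 × 0.0863 = 257 N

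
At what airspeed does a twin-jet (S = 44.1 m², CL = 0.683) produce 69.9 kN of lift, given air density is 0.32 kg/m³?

v = 120 m/s

L = ½ρv²S·CL ⇒ v = √(2L/(ρ·S·CL))
v = √(2 × 69900 / (0.32 × 44.1 × 0.683)) = √14500 = 120 m/s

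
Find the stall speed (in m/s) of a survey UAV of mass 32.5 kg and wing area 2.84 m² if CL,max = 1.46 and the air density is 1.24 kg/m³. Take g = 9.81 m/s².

V_stall = 11.1 m/s

Stall occurs when L = W at CL,max. W = mg = 32.5 × 9.81 = 318.8 N.
V_stall = √(2W/(ρ·S·CL,max)) = √(2 × 318.8 / (1.24 × 2.84 × 1.46))
V_stall = √124 = 11.1 m/s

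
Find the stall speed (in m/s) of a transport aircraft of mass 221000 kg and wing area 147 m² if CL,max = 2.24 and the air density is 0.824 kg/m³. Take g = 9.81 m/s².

Weight W = mg = 221000 × 9.81 = 2.168×10^6 N.
V_stall = √(2W/(ρ·S·CL,max)) = √(2 × 2.168×10^6 / (0.824 × 147 × 2.24))
V_stall = √15980 = 126 m/s

V_stall = 126 m/s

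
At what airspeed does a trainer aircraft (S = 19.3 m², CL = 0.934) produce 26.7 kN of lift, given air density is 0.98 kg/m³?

L = ½ρv²S·CL ⇒ v = √(2L/(ρ·S·CL))
v = √(2 × 26700 / (0.98 × 19.3 × 0.934)) = √3023 = 55 m/s

v = 55 m/s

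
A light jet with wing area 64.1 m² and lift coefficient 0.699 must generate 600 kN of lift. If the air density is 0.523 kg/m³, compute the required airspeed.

v = 226 m/s

L = ½ρv²S·CL ⇒ v = √(2L/(ρ·S·CL))
v = √(2 × 6×10^5 / (0.523 × 64.1 × 0.699)) = √51210 = 226 m/s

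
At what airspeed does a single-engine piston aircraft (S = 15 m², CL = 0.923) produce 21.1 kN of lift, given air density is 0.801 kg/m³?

v = 61.7 m/s

L = ½ρv²S·CL ⇒ v = √(2L/(ρ·S·CL))
v = √(2 × 21100 / (0.801 × 15 × 0.923)) = √3805 = 61.7 m/s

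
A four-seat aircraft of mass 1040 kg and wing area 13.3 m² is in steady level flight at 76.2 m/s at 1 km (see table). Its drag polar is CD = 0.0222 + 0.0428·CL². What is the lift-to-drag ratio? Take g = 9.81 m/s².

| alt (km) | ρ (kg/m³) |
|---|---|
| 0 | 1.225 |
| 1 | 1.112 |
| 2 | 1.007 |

At 1 km, from the table: ρ = 1.112 kg/m³.
Level flight ⇒ L = W = m·g = 1040 × 9.81 = 10202 N.
Dynamic pressure q = 0.5 × 1.112 × 76.2² = 3228 Pa.
CL = W/(q·S) = 10202 / (3228 × 13.3) = 0.2376.
CD = 0.0222 + 0.0428 × 0.2376² = 0.02462.
L/D = CL/CD = 0.2376 / 0.02462 = 9.65

L/D = 9.65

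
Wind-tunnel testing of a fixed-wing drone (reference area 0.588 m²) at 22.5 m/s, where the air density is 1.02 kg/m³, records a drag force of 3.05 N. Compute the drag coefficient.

From D = ½ρv²S·CD, rearranging gives CD = 2D/(ρv²S).
CD = 2 × 3.05 / (1.02 × 22.5² × 0.588) = 0.0201

CD = 0.0201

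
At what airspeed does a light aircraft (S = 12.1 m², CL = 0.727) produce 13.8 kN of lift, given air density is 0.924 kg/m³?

v = 58.3 m/s

L = ½ρv²S·CL ⇒ v = √(2L/(ρ·S·CL))
v = √(2 × 13800 / (0.924 × 12.1 × 0.727)) = √3396 = 58.3 m/s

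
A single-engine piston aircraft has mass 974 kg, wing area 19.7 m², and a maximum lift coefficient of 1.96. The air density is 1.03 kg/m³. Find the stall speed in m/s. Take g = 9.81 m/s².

Weight W = mg = 974 × 9.81 = 9555 N.
From L = ½ρV²S·CL,max = W: V_stall = √(2W/(ρSCL,max)) = √(2·9555/(1.03·19.7·1.96))
V_stall = √480.5 = 21.9 m/s

V_stall = 21.9 m/s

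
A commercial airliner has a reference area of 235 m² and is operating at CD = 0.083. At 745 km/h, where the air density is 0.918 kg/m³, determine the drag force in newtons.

D = 3.83×10^5 N

Convert speed: v = 745 km/h ÷ 3.6 = 206.9 m/s.
D = ½ρv²S·CD = ½ × 0.918 × 206.9² × 235 × 0.083 = 3.83×10^5 N ≈ 383 kN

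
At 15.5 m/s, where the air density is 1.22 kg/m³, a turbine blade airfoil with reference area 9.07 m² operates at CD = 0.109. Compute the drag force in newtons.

D = 145 N

D = ½ρv²S·CD = ½ × 1.22 × 15.5² × 9.07 × 0.109 = 145 N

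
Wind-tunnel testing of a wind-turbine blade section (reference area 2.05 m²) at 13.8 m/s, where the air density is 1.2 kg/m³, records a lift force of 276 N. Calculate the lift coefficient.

From L = ½ρv²S·CL, rearranging gives CL = 2L/(ρv²S).
CL = 2 × 276 / (1.2 × 13.8² × 2.05) = 1.18

CL = 1.18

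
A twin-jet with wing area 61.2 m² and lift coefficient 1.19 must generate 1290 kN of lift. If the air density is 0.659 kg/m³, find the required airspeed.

v = 232 m/s

L = ½ρv²S·CL ⇒ v = √(2L/(ρ·S·CL))
v = √(2 × 1.29×10^6 / (0.659 × 61.2 × 1.19)) = √53760 = 232 m/s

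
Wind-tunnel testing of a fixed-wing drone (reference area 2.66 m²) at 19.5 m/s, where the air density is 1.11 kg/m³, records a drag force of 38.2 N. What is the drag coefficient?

CD = 0.068

From D = ½ρv²S·CD, rearranging gives CD = 2D/(ρv²S).
CD = 2 × 38.2 / (1.11 × 19.5² × 2.66) = 0.068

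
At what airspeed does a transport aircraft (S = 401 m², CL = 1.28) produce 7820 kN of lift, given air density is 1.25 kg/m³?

L = ½ρv²S·CL ⇒ v = √(2L/(ρ·S·CL))
v = √(2 × 7.82×10^6 / (1.25 × 401 × 1.28)) = √24380 = 156 m/s

v = 156 m/s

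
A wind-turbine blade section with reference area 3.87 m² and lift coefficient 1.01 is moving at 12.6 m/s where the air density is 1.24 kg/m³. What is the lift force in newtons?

L = 385 N

Dynamic pressure q = ½ρv² = ½ × 1.24 × 12.6² = 98.43 Pa.
L = q·S·CL = 98.43 × 3.87 × 1.01 = 385 N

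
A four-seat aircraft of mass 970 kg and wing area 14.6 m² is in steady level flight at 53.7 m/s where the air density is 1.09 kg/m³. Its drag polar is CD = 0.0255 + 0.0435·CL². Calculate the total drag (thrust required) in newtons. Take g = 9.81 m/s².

Level flight ⇒ L = W = m·g = 970 × 9.81 = 9515.7 N.
q = ½ρv² = ½ × 1.09 × 53.7² = 1572 Pa.
CL = W/(q·S) = 9515.7 / (1572 × 14.6) = 0.4147.
CD = 0.0255 + 0.0435 × 0.4147² = 0.03298.
D = q·S·CD = 1572 × 14.6 × 0.03298 = 756.8 N

D = 757 N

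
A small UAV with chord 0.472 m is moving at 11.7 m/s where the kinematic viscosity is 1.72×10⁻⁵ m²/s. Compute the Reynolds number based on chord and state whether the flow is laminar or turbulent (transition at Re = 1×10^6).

Re = 3.21×10^5 (laminar)

Re = v·c/ν = 11.7 × 0.472 / (1.72×10⁻⁵) = 3.21×10^5
Since 3.21×10^5 < 1×10^6, the flow is laminar.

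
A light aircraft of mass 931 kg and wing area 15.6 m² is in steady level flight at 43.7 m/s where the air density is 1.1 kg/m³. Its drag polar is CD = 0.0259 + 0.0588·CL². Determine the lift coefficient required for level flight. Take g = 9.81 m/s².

Weight W = mg = 931 × 9.81 = 9133.1 N; in level flight L = W.
Dynamic pressure q = 0.5 × 1.1 × 43.7² = 1050 Pa.
Required CL = L/(qS) = 9133.1/(1050·15.6) = 0.5574.

CL = 0.557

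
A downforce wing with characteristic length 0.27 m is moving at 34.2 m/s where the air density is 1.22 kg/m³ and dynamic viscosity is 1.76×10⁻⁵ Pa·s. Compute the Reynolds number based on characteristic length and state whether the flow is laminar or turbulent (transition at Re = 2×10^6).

Re = ρ·v·c/μ = 1.22 × 34.2 × 0.27 / (1.76×10⁻⁵) = 6.4×10^5
Since 6.4×10^5 < 2×10^6, the flow is laminar.

Re = 6.4×10^5 (laminar)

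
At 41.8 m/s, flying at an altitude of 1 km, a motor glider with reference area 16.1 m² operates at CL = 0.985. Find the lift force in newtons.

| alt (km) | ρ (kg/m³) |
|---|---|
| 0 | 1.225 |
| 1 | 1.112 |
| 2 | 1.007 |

At 1 km, from the table: ρ = 1.112 kg/m³.
Dynamic pressure q = ½ρv² = ½ × 1.112 × 41.8² = 971.5 Pa.
L = q·S·CL = 971.5 × 16.1 × 0.985 = 15400 N ≈ 15.4 kN

L = 15400 N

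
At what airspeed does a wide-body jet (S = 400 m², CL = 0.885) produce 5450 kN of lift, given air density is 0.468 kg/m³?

v = 257 m/s

L = ½ρv²S·CL ⇒ v = √(2L/(ρ·S·CL))
v = √(2 × 5.45×10^6 / (0.468 × 400 × 0.885)) = √65790 = 257 m/s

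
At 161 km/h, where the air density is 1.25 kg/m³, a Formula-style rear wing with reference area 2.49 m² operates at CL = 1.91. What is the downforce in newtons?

L = 5950 N

Convert speed: v = 161 km/h ÷ 3.6 = 44.72 m/s.
Dynamic pressure q = ½ρv² = ½ × 1.25 × 44.72² = 1250 Pa.
L = q·S·CL = 1250 × 2.49 × 1.91 = 5950 N ≈ 5.95 kN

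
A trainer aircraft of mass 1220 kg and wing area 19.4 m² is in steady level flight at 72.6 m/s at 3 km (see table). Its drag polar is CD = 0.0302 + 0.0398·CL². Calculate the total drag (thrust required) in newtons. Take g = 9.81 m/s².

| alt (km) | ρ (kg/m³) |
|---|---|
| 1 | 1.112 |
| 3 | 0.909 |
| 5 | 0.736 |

At 3 km, from the table: ρ = 0.909 kg/m³.
Level flight ⇒ L = W = m·g = 1220 × 9.81 = 11968 N.
Dynamic pressure q = 0.5 × 0.909 × 72.6² = 2396 Pa.
CL = 2W/(ρv²S) = 2×11968/(0.909×72.6²×19.4) = 0.2575.
CD = 0.0302 + 0.0398 × 0.2575² = 0.03284.
D = q·S·CD = 2396 × 19.4 × 0.03284 = 1526 N

D = 1530 N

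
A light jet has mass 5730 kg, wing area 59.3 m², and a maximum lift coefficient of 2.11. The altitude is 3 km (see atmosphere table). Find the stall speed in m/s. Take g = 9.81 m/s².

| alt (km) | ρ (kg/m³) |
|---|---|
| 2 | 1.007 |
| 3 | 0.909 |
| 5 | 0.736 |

At 3 km, from the table: ρ = 0.909 kg/m³.
At stall, lift equals weight: L = W = m·g = 5730 × 9.81 = 56210 N.
From L = ½ρV²S·CL,max = W: V_stall = √(2W/(ρSCL,max)) = √(2·56210/(0.909·59.3·2.11))
V_stall = √988.4 = 31.4 m/s

V_stall = 31.4 m/s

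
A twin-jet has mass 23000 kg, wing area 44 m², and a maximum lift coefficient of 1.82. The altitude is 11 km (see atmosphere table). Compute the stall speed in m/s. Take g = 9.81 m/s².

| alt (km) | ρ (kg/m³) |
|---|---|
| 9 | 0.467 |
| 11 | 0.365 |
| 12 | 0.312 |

V_stall = 124 m/s

At 11 km, from the table: ρ = 0.365 kg/m³.
Stall occurs when L = W at CL,max. W = mg = 23000 × 9.81 = 2.256×10^5 N.
From L = ½ρV²S·CL,max = W: V_stall = √(2W/(ρSCL,max)) = √(2·2.256×10^5/(0.365·44·1.82))
V_stall = √15440 = 124 m/s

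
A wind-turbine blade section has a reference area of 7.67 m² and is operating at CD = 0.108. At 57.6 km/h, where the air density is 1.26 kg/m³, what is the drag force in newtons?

D = 134 N

Convert speed: v = 57.6 km/h ÷ 3.6 = 16 m/s.
D = ½ρv²S·CD = ½ × 1.26 × 16² × 7.67 × 0.108 = 134 N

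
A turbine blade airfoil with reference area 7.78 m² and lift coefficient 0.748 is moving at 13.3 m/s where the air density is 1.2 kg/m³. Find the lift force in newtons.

L = 618 N

L = ½ρv²S·CL = ½ × 1.2 × 13.3² × 7.78 × 0.748 = 618 N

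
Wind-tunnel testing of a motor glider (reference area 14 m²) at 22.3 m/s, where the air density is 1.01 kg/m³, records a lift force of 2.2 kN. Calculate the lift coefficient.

CL = 0.626

From L = ½ρv²S·CL, rearranging gives CL = 2L/(ρv²S).
CL = 2 × 2200 / (1.01 × 22.3² × 14) = 0.626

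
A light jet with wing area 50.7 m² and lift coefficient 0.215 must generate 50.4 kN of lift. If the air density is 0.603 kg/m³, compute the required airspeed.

L = ½ρv²S·CL ⇒ v = √(2L/(ρ·S·CL))
v = √(2 × 50400 / (0.603 × 50.7 × 0.215)) = √15340 = 124 m/s

v = 124 m/s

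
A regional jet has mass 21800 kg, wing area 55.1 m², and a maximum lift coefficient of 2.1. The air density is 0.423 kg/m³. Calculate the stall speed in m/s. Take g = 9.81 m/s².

Weight W = mg = 21800 × 9.81 = 2.139×10^5 N.
V_stall = √(2W/(ρ·S·CL,max)) = √(2 × 2.139×10^5 / (0.423 × 55.1 × 2.1))
V_stall = √8739 = 93.5 m/s

V_stall = 93.5 m/s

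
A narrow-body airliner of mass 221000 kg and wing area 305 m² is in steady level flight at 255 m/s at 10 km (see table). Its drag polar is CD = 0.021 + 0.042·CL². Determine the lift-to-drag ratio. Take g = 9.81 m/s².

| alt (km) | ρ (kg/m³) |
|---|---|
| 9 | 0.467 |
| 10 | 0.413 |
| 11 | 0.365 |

L/D = 16.2

At 10 km, from the table: ρ = 0.413 kg/m³.
In steady level flight, lift balances weight: W = mg = 221000 × 9.81 = 2.168×10^6 N.
Dynamic pressure q = 0.5 × 0.413 × 255² = 13430 Pa.
CL = W/(q·S) = 2.168×10^6 / (13430 × 305) = 0.5294.
CD = 0.021 + 0.042 × 0.5294² = 0.03277.
L/D = CL/CD = 0.5294 / 0.03277 = 16.2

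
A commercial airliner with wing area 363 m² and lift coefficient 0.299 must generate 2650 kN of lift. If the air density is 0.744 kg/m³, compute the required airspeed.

L = ½ρv²S·CL ⇒ v = √(2L/(ρ·S·CL))
v = √(2 × 2.65×10^6 / (0.744 × 363 × 0.299)) = √65630 = 256 m/s

v = 256 m/s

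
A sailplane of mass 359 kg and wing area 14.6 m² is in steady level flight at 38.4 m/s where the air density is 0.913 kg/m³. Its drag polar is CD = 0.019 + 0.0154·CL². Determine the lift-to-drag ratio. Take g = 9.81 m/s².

In steady level flight, lift balances weight: W = mg = 359 × 9.81 = 3521.8 N.
q = ½ρv² = ½ × 0.913 × 38.4² = 673.1 Pa.
CL = 2W/(ρv²S) = 2×3521.8/(0.913×38.4²×14.6) = 0.3583.
CD = 0.019 + 0.0154 × 0.3583² = 0.02098.
L/D = CL/CD = 0.3583 / 0.02098 = 17.1

L/D = 17.1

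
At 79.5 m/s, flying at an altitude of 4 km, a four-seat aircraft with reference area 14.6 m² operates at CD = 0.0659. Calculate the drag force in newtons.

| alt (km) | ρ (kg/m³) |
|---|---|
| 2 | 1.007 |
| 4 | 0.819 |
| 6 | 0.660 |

D = 2490 N

At 4 km, from the table: ρ = 0.819 kg/m³.
D = ½ρv²S·CD = ½ × 0.819 × 79.5² × 14.6 × 0.0659 = 2490 N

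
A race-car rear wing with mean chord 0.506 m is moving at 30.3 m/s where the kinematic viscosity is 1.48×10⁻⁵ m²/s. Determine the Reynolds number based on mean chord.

Re = 1.04×10^6

Re = v·c/ν = 30.3 × 0.506 / (1.48×10⁻⁵) = 1.04×10^6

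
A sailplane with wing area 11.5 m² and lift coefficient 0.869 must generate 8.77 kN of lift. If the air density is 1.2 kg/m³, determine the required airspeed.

L = ½ρv²S·CL ⇒ v = √(2L/(ρ·S·CL))
v = √(2 × 8770 / (1.2 × 11.5 × 0.869)) = √1463 = 38.2 m/s

v = 38.2 m/s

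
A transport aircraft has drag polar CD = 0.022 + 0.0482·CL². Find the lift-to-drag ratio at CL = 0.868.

CD = 0.022 + 0.0482 × 0.868² = 0.05832
L/D = CL/CD = 0.868 / 0.05832 = 14.9

L/D = 14.9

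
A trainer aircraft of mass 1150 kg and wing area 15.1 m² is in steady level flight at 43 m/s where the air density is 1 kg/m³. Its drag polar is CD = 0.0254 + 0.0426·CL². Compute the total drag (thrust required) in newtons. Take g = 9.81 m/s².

Weight W = mg = 1150 × 9.81 = 11282 N; in level flight L = W.
Dynamic pressure q = 0.5 × 1 × 43² = 924.5 Pa.
CL = W/(q·S) = 11282 / (924.5 × 15.1) = 0.8081.
CD = 0.0254 + 0.0426 × 0.8081² = 0.05322.
D = q·S·CD = 924.5 × 15.1 × 0.05322 = 743 N

D = 743 N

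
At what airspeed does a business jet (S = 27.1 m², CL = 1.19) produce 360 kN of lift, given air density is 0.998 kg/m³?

v = 150 m/s

L = ½ρv²S·CL ⇒ v = √(2L/(ρ·S·CL))
v = √(2 × 3.6×10^5 / (0.998 × 27.1 × 1.19)) = √22370 = 150 m/s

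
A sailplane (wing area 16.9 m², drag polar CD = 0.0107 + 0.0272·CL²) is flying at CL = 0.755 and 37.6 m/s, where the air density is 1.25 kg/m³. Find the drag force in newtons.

CD = 0.0107 + 0.0272 × 0.755² = 0.0262
D = ½ρv²S·CD = ½ × 1.25 × 37.6² × 16.9 × 0.0262 = 391 N

D = 391 N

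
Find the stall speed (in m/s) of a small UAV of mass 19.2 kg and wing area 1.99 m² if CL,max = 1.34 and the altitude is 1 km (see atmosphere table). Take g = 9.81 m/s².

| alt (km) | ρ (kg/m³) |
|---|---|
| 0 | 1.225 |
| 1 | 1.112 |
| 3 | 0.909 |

At 1 km, from the table: ρ = 1.112 kg/m³.
Stall occurs when L = W at CL,max. W = mg = 19.2 × 9.81 = 188.4 N.
From L = ½ρV²S·CL,max = W: V_stall = √(2W/(ρSCL,max)) = √(2·188.4/(1.112·1.99·1.34))
V_stall = √127 = 11.3 m/s

V_stall = 11.3 m/s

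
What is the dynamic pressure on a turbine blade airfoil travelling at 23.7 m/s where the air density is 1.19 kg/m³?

q = 334 Pa

q = ½ρv² = ½ × 1.19 × 23.7² = 334 Pa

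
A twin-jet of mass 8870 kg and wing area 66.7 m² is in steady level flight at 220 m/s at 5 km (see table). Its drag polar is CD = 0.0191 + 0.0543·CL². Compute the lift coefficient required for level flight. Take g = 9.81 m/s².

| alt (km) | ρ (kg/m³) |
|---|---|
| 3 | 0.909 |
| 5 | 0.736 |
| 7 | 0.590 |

At 5 km, from the table: ρ = 0.736 kg/m³.
In steady level flight, lift balances weight: W = mg = 8870 × 9.81 = 87015 N.
q = ½ρv² = ½ × 0.736 × 220² = 17810 Pa.
Required CL = L/(qS) = 87015/(17810·66.7) = 0.07324.

CL = 0.0732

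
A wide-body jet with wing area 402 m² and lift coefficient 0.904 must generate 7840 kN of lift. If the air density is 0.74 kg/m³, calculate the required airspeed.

L = ½ρv²S·CL ⇒ v = √(2L/(ρ·S·CL))
v = √(2 × 7.84×10^6 / (0.74 × 402 × 0.904)) = √58310 = 241 m/s

v = 241 m/s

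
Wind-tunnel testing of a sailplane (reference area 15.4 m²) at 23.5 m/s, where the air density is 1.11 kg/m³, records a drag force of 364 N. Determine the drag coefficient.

CD = 0.0771

From D = ½ρv²S·CD, rearranging gives CD = 2D/(ρv²S).
CD = 2 × 364 / (1.11 × 23.5² × 15.4) = 0.0771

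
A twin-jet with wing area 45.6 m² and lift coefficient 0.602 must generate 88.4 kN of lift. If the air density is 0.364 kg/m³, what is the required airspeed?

L = ½ρv²S·CL ⇒ v = √(2L/(ρ·S·CL))
v = √(2 × 88400 / (0.364 × 45.6 × 0.602)) = √17690 = 133 m/s

v = 133 m/s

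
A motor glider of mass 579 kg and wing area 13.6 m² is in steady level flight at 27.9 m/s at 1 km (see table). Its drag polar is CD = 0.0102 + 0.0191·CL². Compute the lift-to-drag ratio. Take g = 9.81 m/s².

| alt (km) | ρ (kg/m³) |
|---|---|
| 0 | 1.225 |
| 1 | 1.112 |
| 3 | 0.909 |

At 1 km, from the table: ρ = 1.112 kg/m³.
In steady level flight, lift balances weight: W = mg = 579 × 9.81 = 5680 N.
Dynamic pressure q = 0.5 × 1.112 × 27.9² = 432.8 Pa.
Required CL = L/(qS) = 5680/(432.8·13.6) = 0.965.
CD = 0.0102 + 0.0191 × 0.965² = 0.02799.
L/D = CL/CD = 0.965 / 0.02799 = 34.5

L/D = 34.5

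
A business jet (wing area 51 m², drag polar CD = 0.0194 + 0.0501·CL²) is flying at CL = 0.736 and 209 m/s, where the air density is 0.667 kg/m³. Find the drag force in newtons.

CD = 0.0194 + 0.0501 × 0.736² = 0.04654
D = ½ρv²S·CD = ½ × 0.667 × 209² × 51 × 0.04654 = 34600 N

D = 34600 N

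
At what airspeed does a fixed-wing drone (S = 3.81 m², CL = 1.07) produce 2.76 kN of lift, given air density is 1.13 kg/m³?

v = 34.6 m/s

L = ½ρv²S·CL ⇒ v = √(2L/(ρ·S·CL))
v = √(2 × 2760 / (1.13 × 3.81 × 1.07)) = √1198 = 34.6 m/s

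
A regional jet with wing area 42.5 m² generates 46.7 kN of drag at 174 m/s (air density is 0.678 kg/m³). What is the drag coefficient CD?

CD = 0.107

From D = ½ρv²S·CD, rearranging gives CD = 2D/(ρv²S).
CD = 2 × 46700 / (0.678 × 174² × 42.5) = 0.107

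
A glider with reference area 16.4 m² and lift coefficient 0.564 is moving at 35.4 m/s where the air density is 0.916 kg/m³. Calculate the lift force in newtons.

L = 5310 N

L = ½ρv²S·CL = ½ × 0.916 × 35.4² × 16.4 × 0.564 = 5310 N ≈ 5.31 kN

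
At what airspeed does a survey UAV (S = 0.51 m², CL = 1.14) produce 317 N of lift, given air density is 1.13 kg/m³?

v = 31.1 m/s

L = ½ρv²S·CL ⇒ v = √(2L/(ρ·S·CL))
v = √(2 × 317 / (1.13 × 0.51 × 1.14)) = √965 = 31.1 m/s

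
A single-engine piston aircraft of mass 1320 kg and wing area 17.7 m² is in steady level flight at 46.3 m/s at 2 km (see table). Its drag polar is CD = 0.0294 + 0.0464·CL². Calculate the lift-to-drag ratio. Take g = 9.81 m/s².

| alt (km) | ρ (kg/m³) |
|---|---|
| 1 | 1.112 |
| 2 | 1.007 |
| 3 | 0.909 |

At 2 km, from the table: ρ = 1.007 kg/m³.
In steady level flight, lift balances weight: W = mg = 1320 × 9.81 = 12949 N.
q = ½ρv² = ½ × 1.007 × 46.3² = 1079 Pa.
CL = W/(q·S) = 12949 / (1079 × 17.7) = 0.6778.
CD = 0.0294 + 0.0464 × 0.6778² = 0.05072.
L/D = CL/CD = 0.6778 / 0.05072 = 13.4

L/D = 13.4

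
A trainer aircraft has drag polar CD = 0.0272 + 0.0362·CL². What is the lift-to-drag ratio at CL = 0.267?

CD = 0.0272 + 0.0362 × 0.267² = 0.02978
L/D = CL/CD = 0.267 / 0.02978 = 8.97

L/D = 8.97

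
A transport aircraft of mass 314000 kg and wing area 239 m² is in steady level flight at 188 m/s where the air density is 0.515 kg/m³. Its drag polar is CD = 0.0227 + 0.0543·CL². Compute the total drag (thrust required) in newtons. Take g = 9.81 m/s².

Weight W = mg = 314000 × 9.81 = 3.0803×10^6 N; in level flight L = W.
Dynamic pressure q = 0.5 × 0.515 × 188² = 9101 Pa.
CL = W/(q·S) = 3.0803×10^6 / (9101 × 239) = 1.416.
CD = 0.0227 + 0.0543 × 1.416² = 0.1316.
D = q·S·CD = 9101 × 239 × 0.1316 = 2.862×10^5 N

D = 2.86×10^5 N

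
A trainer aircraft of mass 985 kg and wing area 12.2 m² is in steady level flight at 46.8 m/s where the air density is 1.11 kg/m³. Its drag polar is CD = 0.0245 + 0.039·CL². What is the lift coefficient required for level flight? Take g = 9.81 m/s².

In steady level flight, lift balances weight: W = mg = 985 × 9.81 = 9662.9 N.
q = ½ρv² = ½ × 1.11 × 46.8² = 1216 Pa.
Required CL = L/(qS) = 9662.9/(1216·12.2) = 0.6516.

CL = 0.652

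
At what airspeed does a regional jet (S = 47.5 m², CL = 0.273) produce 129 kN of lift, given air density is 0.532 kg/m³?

L = ½ρv²S·CL ⇒ v = √(2L/(ρ·S·CL))
v = √(2 × 1.29×10^5 / (0.532 × 47.5 × 0.273)) = √37400 = 193 m/s

v = 193 m/s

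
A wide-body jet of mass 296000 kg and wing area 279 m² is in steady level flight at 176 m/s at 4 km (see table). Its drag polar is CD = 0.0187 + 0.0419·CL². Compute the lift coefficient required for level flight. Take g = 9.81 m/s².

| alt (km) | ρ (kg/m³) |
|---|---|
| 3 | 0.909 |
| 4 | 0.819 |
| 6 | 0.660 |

At 4 km, from the table: ρ = 0.819 kg/m³.
In steady level flight, lift balances weight: W = mg = 296000 × 9.81 = 2.9038×10^6 N.
Dynamic pressure q = 0.5 × 0.819 × 176² = 12680 Pa.
CL = 2W/(ρv²S) = 2×2.9038×10^6/(0.819×176²×279) = 0.8205.

CL = 0.82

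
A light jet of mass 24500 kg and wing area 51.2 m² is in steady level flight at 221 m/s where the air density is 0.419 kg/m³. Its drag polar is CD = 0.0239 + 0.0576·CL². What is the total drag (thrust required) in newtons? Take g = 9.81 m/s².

Level flight ⇒ L = W = m·g = 24500 × 9.81 = 2.4034×10^5 N.
q = ½ρv² = ½ × 0.419 × 221² = 10230 Pa.
CL = W/(q·S) = 2.4034×10^5 / (10230 × 51.2) = 0.4588.
CD = 0.0239 + 0.0576 × 0.4588² = 0.03602.
D = q·S·CD = 10230 × 51.2 × 0.03602 = 18870 N

D = 18900 N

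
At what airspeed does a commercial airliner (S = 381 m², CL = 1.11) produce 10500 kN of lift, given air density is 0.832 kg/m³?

L = ½ρv²S·CL ⇒ v = √(2L/(ρ·S·CL))
v = √(2 × 1.05×10^7 / (0.832 × 381 × 1.11)) = √59680 = 244 m/s

v = 244 m/s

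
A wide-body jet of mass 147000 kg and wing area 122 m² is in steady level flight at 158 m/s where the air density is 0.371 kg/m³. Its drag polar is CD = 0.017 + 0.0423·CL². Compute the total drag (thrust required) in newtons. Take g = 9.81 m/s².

In steady level flight, lift balances weight: W = mg = 147000 × 9.81 = 1.4421×10^6 N.
q = ½ρv² = ½ × 0.371 × 158² = 4631 Pa.
CL = W/(q·S) = 1.4421×10^6 / (4631 × 122) = 2.553.
CD = 0.017 + 0.0423 × 2.553² = 0.2926.
D = q·S·CD = 4631 × 122 × 0.2926 = 1.653×10^5 N

D = 1.65×10^5 N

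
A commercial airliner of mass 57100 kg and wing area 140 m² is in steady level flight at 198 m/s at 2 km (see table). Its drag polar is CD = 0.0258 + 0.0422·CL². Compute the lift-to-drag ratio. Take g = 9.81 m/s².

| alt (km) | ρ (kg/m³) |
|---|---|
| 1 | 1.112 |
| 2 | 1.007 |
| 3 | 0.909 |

At 2 km, from the table: ρ = 1.007 kg/m³.
In steady level flight, lift balances weight: W = mg = 57100 × 9.81 = 5.6015×10^5 N.
Dynamic pressure q = 0.5 × 1.007 × 198² = 19740 Pa.
CL = W/(q·S) = 5.6015×10^5 / (19740 × 140) = 0.2027.
CD = 0.0258 + 0.0422 × 0.2027² = 0.02753.
L/D = CL/CD = 0.2027 / 0.02753 = 7.36

L/D = 7.36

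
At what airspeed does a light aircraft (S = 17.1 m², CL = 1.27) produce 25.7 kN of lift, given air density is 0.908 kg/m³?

v = 51.1 m/s

L = ½ρv²S·CL ⇒ v = √(2L/(ρ·S·CL))
v = √(2 × 25700 / (0.908 × 17.1 × 1.27)) = √2607 = 51.1 m/s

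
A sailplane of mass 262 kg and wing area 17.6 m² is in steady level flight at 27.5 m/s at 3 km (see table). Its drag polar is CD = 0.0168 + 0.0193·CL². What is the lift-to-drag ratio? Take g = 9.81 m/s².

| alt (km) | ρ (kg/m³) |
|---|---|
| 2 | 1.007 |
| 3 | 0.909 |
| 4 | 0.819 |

L/D = 20.9

At 3 km, from the table: ρ = 0.909 kg/m³.
Level flight ⇒ L = W = m·g = 262 × 9.81 = 2570.2 N.
q = ½ρv² = ½ × 0.909 × 27.5² = 343.7 Pa.
CL = W/(q·S) = 2570.2 / (343.7 × 17.6) = 0.4249.
CD = 0.0168 + 0.0193 × 0.4249² = 0.02028.
L/D = CL/CD = 0.4249 / 0.02028 = 20.9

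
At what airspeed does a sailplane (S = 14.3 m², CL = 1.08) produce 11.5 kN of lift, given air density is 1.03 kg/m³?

L = ½ρv²S·CL ⇒ v = √(2L/(ρ·S·CL))
v = √(2 × 11500 / (1.03 × 14.3 × 1.08)) = √1446 = 38 m/s

v = 38 m/s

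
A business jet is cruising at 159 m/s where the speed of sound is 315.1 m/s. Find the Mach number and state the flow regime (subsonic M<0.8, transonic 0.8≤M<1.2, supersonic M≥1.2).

M = 0.505 (subsonic)

M = v/a = 159 / 315.1 = 0.505
M = 0.505 → subsonic.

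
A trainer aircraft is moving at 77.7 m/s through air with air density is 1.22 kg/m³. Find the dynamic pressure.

q = ½ρv² = ½ × 1.22 × 77.7² = 3680 Pa

q = 3680 Pa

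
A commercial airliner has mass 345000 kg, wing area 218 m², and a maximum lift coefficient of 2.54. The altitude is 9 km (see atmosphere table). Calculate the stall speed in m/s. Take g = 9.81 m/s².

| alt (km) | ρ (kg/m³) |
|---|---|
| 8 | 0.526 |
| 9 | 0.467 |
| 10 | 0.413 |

At 9 km, from the table: ρ = 0.467 kg/m³.
At stall, lift equals weight: L = W = m·g = 345000 × 9.81 = 3.384×10^6 N.
From L = ½ρV²S·CL,max = W: V_stall = √(2W/(ρSCL,max)) = √(2·3.384×10^6/(0.467·218·2.54))
V_stall = √26180 = 162 m/s

V_stall = 162 m/s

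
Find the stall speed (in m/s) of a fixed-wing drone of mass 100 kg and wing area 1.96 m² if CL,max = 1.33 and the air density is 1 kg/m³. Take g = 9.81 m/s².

V_stall = 27.4 m/s

Stall occurs when L = W at CL,max. W = mg = 100 × 9.81 = 981 N.
From L = ½ρV²S·CL,max = W: V_stall = √(2W/(ρSCL,max)) = √(2·981/(1·1.96·1.33))
V_stall = √752.6 = 27.4 m/s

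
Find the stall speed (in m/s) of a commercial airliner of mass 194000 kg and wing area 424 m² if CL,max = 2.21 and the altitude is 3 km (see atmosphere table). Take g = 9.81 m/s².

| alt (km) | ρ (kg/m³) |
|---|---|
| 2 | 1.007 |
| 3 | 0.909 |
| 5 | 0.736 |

At 3 km, from the table: ρ = 0.909 kg/m³.
At stall, lift equals weight: L = W = m·g = 194000 × 9.81 = 1.903×10^6 N.
V_stall = √(2W/(ρ·S·CL,max)) = √(2 × 1.903×10^6 / (0.909 × 424 × 2.21))
V_stall = √4469 = 66.8 m/s

V_stall = 66.8 m/s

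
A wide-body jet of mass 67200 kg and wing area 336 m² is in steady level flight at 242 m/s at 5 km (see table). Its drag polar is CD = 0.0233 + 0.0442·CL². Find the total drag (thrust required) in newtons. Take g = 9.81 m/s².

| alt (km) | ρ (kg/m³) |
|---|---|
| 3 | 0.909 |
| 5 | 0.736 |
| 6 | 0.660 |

At 5 km, from the table: ρ = 0.736 kg/m³.
Level flight ⇒ L = W = m·g = 67200 × 9.81 = 6.5923×10^5 N.
q = ½ρv² = ½ × 0.736 × 242² = 21550 Pa.
CL = 2W/(ρv²S) = 2×6.5923×10^5/(0.736×242²×336) = 0.09104.
CD = 0.0233 + 0.0442 × 0.09104² = 0.02367.
D = q·S·CD = 21550 × 336 × 0.02367 = 1.714×10^5 N

D = 1.71×10^5 N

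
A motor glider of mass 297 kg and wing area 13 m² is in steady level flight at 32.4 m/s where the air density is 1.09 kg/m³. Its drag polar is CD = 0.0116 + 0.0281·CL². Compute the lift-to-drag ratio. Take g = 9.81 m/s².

In steady level flight, lift balances weight: W = mg = 297 × 9.81 = 2913.6 N.
q = ½ρv² = ½ × 1.09 × 32.4² = 572.1 Pa.
CL = W/(q·S) = 2913.6 / (572.1 × 13) = 0.3917.
CD = 0.0116 + 0.0281 × 0.3917² = 0.01591.
L/D = CL/CD = 0.3917 / 0.01591 = 24.6

L/D = 24.6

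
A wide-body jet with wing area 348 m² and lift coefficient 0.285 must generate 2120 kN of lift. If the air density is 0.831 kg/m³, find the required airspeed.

L = ½ρv²S·CL ⇒ v = √(2L/(ρ·S·CL))
v = √(2 × 2.12×10^6 / (0.831 × 348 × 0.285)) = √51440 = 227 m/s

v = 227 m/s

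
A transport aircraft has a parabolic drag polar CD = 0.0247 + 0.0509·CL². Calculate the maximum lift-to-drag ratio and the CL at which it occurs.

(L/D)max = 14.1, at CL = 0.697

For CD = CD0 + K·CL², (L/D)max occurs at CL* = √(CD0/K) and equals 1/(2√(K·CD0)).
(L/D)max = 1/(2√(0.0509 × 0.0247)) = 1/(2 × 0.03546) = 14.1
CL* = √(0.0247/0.0509) = 0.697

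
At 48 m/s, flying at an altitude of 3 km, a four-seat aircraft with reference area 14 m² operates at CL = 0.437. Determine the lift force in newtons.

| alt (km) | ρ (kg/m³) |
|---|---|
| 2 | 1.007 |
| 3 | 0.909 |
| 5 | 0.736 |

L = 6410 N

At 3 km, from the table: ρ = 0.909 kg/m³.
L = ½ρv²S·CL = ½ × 0.909 × 48² × 14 × 0.437 = 6410 N ≈ 6.41 kN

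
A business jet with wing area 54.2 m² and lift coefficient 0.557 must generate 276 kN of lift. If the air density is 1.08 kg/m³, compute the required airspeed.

v = 130 m/s

L = ½ρv²S·CL ⇒ v = √(2L/(ρ·S·CL))
v = √(2 × 2.76×10^5 / (1.08 × 54.2 × 0.557)) = √16930 = 130 m/s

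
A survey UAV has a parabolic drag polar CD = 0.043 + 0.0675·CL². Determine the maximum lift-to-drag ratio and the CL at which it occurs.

For CD = CD0 + K·CL², (L/D)max occurs at CL* = √(CD0/K) and equals 1/(2√(K·CD0)).
(L/D)max = 1/(2√(0.0675 × 0.043)) = 1/(2 × 0.05387) = 9.28
CL* = √(0.043/0.0675) = 0.798

(L/D)max = 9.28, at CL = 0.798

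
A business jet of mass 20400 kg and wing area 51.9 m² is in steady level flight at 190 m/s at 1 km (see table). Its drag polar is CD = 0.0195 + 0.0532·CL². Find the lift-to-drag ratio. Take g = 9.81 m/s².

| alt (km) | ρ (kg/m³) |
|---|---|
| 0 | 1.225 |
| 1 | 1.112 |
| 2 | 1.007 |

At 1 km, from the table: ρ = 1.112 kg/m³.
Level flight ⇒ L = W = m·g = 20400 × 9.81 = 2.0012×10^5 N.
Dynamic pressure q = 0.5 × 1.112 × 190² = 20070 Pa.
Required CL = L/(qS) = 2.0012×10^5/(20070·51.9) = 0.1921.
CD = 0.0195 + 0.0532 × 0.1921² = 0.02146.
L/D = CL/CD = 0.1921 / 0.02146 = 8.95

L/D = 8.95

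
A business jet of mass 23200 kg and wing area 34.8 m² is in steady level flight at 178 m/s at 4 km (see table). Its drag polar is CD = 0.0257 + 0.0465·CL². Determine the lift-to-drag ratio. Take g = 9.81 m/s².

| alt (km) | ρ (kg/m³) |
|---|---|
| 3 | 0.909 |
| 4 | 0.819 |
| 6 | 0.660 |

At 4 km, from the table: ρ = 0.819 kg/m³.
Weight W = mg = 23200 × 9.81 = 2.2759×10^5 N; in level flight L = W.
Dynamic pressure q = 0.5 × 0.819 × 178² = 12970 Pa.
CL = 2W/(ρv²S) = 2×2.2759×10^5/(0.819×178²×34.8) = 0.5041.
CD = 0.0257 + 0.0465 × 0.5041² = 0.03751.
L/D = CL/CD = 0.5041 / 0.03751 = 13.4

L/D = 13.4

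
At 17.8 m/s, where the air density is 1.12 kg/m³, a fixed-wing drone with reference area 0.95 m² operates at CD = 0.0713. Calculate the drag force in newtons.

D = ½ρv²S·CD = ½ × 1.12 × 17.8² × 0.95 × 0.0713 = 12 N

D = 12 N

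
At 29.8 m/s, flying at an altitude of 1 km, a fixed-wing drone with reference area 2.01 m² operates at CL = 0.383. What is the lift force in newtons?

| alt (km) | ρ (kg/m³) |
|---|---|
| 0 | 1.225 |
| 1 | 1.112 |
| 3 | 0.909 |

At 1 km, from the table: ρ = 1.112 kg/m³.
L = ½ρv²S·CL = ½ × 1.112 × 29.8² × 2.01 × 0.383 = 380 N

L = 380 N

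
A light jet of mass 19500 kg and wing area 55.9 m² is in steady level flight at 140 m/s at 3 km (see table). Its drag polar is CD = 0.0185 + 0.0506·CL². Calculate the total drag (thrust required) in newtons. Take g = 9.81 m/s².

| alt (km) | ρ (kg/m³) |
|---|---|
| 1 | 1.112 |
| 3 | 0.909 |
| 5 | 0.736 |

At 3 km, from the table: ρ = 0.909 kg/m³.
Weight W = mg = 19500 × 9.81 = 1.913×10^5 N; in level flight L = W.
q = ½ρv² = ½ × 0.909 × 140² = 8908 Pa.
CL = W/(q·S) = 1.913×10^5 / (8908 × 55.9) = 0.3842.
CD = 0.0185 + 0.0506 × 0.3842² = 0.02597.
D = q·S·CD = 8908 × 55.9 × 0.02597 = 12930 N

D = 12900 N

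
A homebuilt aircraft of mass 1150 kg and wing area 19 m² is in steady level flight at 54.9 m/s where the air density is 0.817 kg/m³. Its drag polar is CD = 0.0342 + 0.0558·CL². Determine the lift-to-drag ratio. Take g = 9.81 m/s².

L/D = 10.2

Level flight ⇒ L = W = m·g = 1150 × 9.81 = 11282 N.
q = ½ρv² = ½ × 0.817 × 54.9² = 1231 Pa.
CL = 2W/(ρv²S) = 2×11282/(0.817×54.9²×19) = 0.4823.
CD = 0.0342 + 0.0558 × 0.4823² = 0.04718.
L/D = CL/CD = 0.4823 / 0.04718 = 10.2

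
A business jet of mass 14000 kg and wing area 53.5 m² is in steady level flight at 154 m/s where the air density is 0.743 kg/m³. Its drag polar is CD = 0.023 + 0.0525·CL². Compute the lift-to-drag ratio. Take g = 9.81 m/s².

In steady level flight, lift balances weight: W = mg = 14000 × 9.81 = 1.3734×10^5 N.
q = ½ρv² = ½ × 0.743 × 154² = 8810 Pa.
Required CL = L/(qS) = 1.3734×10^5/(8810·53.5) = 0.2914.
CD = 0.023 + 0.0525 × 0.2914² = 0.02746.
L/D = CL/CD = 0.2914 / 0.02746 = 10.6

L/D = 10.6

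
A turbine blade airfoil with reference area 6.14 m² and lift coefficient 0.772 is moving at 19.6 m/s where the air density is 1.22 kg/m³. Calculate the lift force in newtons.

Dynamic pressure q = ½ρv² = ½ × 1.22 × 19.6² = 234.3 Pa.
L = q·S·CL = 234.3 × 6.14 × 0.772 = 1110 N

L = 1110 N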